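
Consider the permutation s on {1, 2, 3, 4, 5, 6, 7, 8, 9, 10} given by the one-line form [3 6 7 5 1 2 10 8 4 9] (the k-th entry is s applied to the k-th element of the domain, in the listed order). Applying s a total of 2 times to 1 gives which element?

Tracing 1 → 3 → … returns to 1 after 7 steps, so 1 lies in a 7-cycle (1, 3, 7, 10, 9, 4, 5).
Advancing 2 steps from 1: 1 → 3 → 7.

7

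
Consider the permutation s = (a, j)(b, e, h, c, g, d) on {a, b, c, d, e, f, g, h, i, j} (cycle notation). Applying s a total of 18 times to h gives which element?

h lies in the 6-cycle (b, e, h, c, g, d).
Since the cycle has length 6, s^18 acts on it the same as s^0 (18 mod 6 = 0).
So s^18(h) = h.

h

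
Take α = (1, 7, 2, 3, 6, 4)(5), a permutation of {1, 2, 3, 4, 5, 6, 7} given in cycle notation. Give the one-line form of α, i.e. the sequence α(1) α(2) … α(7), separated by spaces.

Reading each image from the cycles: 1↦7, 2↦3, 3↦6, 4↦1, 5↦5, 6↦4, 7↦2.
Listing these in domain order gives 7 3 6 1 5 4 2.

7 3 6 1 5 4 2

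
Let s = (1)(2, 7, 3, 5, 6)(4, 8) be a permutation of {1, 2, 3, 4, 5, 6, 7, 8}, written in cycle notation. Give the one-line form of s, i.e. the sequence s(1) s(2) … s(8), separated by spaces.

Reading each image from the cycles: 1↦1, 2↦7, 3↦5, 4↦8, 5↦6, 6↦2, 7↦3, 8↦4.
So the one-line form is 1 7 5 8 6 2 3 4.

1 7 5 8 6 2 3 4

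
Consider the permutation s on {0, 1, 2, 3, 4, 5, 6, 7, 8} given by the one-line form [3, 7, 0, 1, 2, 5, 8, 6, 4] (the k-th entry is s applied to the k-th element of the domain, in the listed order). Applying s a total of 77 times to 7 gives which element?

0

Tracing 7 → 6 → … returns to 7 after 8 steps, so 7 lies in an 8-cycle (0 3 1 7 6 8 4 2).
On an 8-cycle, s^8 is the identity, so s^77 = s^5 there (77 ≡ 5 mod 8).
Advancing 5 steps from 7: 7 → 6 → 8 → 4 → 2 → 0.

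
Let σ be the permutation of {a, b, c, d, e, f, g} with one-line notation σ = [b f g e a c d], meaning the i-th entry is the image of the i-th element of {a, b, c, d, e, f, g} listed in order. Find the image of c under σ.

c is element number 3 of the domain, and entry number 3 of the one-line form is g, so σ(c) = g.

g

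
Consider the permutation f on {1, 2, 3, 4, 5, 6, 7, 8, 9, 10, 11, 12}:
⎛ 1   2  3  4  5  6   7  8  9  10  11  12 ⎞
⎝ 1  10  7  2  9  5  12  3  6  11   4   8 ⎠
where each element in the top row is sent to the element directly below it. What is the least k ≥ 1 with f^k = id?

Decomposing into disjoint cycles gives cycle lengths 4, 4, 3, 1.
The order is lcm(4, 4, 3) = 12.

12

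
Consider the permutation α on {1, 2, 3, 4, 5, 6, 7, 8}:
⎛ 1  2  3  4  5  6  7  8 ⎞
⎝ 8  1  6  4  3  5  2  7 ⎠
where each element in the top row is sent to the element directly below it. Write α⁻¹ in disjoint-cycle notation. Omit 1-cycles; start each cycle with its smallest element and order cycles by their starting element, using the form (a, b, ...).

(1, 2, 7, 8)(3, 5, 6)

The cycle decomposition of α is (1, 8, 7, 2)(3, 6, 5).
Reversing each cycle (and rotating so the smallest element leads) gives α⁻¹ = (1, 2, 7, 8)(3, 5, 6).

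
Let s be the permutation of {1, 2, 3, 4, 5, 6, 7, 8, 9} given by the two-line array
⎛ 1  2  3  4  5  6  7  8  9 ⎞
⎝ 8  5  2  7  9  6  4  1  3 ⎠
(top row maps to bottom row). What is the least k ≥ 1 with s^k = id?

4

The disjoint-cycle form of s has cycle lengths 4, 2, 2, 1.
The order of s is the least common multiple of its cycle lengths: lcm(4, 2, 2) = 4.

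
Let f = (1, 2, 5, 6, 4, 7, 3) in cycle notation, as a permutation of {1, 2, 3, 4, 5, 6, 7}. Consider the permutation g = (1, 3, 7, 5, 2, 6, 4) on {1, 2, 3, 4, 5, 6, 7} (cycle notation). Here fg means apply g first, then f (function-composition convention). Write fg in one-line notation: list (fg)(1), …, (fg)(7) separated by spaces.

Chase each element through g then f: 1 → 3 → 1; 2 → 6 → 4; 3 → 7 → 3; 4 → 1 → 2; 5 → 2 → 5; 6 → 4 → 7; 7 → 5 → 6.
Collecting the images, fg = [1 4 3 2 5 7 6].

1 4 3 2 5 7 6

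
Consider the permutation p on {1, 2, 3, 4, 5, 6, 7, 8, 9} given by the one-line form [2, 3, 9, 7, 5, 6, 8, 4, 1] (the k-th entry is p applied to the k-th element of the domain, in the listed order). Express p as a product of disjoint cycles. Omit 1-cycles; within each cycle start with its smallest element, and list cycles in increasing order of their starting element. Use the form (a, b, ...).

(1, 2, 3, 9)(4, 7, 8)

From 1: 1 → 2 → 3 → 9 → 1, closing the cycle (1, 2, 3, 9).
Continuing from each remaining unvisited element yields (1, 2, 3, 9)(4, 7, 8).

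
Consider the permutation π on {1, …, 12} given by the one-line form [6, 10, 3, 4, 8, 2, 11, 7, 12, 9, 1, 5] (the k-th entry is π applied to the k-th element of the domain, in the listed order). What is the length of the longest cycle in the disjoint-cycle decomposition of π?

Decomposing into disjoint cycles gives (1, 6, 2, 10, 9, 12, 5, 8, 7, 11); the longest has length 10.

10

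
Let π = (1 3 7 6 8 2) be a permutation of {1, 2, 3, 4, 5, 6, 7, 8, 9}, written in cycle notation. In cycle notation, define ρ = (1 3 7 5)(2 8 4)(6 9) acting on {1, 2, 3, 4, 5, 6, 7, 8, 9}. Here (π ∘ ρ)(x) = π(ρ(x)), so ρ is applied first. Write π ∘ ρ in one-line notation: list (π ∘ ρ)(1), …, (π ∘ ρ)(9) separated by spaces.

7 2 6 1 3 9 5 4 8

(π ∘ ρ)(x) = π(ρ(x)). Computing each image: π(ρ(1)) = π(3) = 7, π(ρ(2)) = π(8) = 2, π(ρ(3)) = π(7) = 6, π(ρ(4)) = π(2) = 1, π(ρ(5)) = π(1) = 3, π(ρ(6)) = π(9) = 9, π(ρ(7)) = π(5) = 5, π(ρ(8)) = π(4) = 4, π(ρ(9)) = π(6) = 8.
Hence π ∘ ρ = [7 2 6 1 3 9 5 4 8].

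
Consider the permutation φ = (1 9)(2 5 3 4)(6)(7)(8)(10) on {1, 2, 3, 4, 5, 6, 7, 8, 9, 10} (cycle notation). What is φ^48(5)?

5 lies in the 4-cycle (2 5 3 4).
On a 4-cycle, φ^4 is the identity, so φ^48 = φ^0 there (48 ≡ 0 mod 4).
So φ^48(5) = 5.

5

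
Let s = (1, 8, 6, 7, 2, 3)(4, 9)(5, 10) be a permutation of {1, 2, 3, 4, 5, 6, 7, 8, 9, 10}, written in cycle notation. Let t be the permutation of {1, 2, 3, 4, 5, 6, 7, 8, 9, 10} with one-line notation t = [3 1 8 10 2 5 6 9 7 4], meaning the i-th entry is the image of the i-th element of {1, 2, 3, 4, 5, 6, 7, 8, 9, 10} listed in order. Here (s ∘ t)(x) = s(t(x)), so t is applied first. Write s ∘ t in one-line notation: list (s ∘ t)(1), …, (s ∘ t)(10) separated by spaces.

(s ∘ t)(x) = s(t(x)). Computing each image: s(t(1)) = s(3) = 1, s(t(2)) = s(1) = 8, s(t(3)) = s(8) = 6, s(t(4)) = s(10) = 5, s(t(5)) = s(2) = 3, s(t(6)) = s(5) = 10, s(t(7)) = s(6) = 7, s(t(8)) = s(9) = 4, s(t(9)) = s(7) = 2, s(t(10)) = s(4) = 9.
Hence s ∘ t = [1 8 6 5 3 10 7 4 2 9].

1 8 6 5 3 10 7 4 2 9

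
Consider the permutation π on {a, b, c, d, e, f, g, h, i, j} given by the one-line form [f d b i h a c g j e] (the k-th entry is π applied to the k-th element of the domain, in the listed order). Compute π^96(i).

i

Tracing i → j → … returns to i after 8 steps, so i lies in an 8-cycle (b, d, i, j, e, h, g, c).
Powers repeat with period 8 on this cycle, and 96 mod 8 = 0, so π^96(i) = π^0(i).
So π^96(i) = i.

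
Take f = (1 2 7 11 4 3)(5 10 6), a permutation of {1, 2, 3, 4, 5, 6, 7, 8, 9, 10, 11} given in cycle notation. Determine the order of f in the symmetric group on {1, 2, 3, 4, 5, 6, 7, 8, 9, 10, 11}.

The disjoint cycles have lengths 6, 3, 1, 1.
The order of f is the least common multiple of its cycle lengths: lcm(6, 3) = 6.

6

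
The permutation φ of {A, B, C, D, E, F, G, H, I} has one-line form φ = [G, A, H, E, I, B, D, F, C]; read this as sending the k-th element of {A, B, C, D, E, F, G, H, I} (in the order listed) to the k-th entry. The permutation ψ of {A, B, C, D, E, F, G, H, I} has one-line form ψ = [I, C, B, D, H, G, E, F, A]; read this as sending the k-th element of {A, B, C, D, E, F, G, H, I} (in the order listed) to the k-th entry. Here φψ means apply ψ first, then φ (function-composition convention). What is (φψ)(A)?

First apply ψ: ψ(A) = I, then φ(I) = C. Thus (φψ)(A) = C.

C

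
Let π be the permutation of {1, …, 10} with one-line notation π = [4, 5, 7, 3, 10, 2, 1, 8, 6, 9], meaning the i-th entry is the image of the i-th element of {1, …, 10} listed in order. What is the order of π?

Decomposing into disjoint cycles gives cycle lengths 5, 4, 1.
The order is lcm(5, 4) = 20.

20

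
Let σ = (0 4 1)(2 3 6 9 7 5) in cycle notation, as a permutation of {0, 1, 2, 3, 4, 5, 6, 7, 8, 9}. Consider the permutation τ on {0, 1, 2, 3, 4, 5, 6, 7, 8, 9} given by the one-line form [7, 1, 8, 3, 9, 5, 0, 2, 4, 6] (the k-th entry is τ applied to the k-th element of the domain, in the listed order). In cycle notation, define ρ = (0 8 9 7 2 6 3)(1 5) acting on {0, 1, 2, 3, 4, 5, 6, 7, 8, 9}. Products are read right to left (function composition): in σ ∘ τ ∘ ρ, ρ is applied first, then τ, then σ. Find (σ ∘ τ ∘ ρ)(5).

0

Apply the permutations in order: ρ(5) = 1, then τ(1) = 1, then σ(1) = 0. So (σ ∘ τ ∘ ρ)(5) = 0.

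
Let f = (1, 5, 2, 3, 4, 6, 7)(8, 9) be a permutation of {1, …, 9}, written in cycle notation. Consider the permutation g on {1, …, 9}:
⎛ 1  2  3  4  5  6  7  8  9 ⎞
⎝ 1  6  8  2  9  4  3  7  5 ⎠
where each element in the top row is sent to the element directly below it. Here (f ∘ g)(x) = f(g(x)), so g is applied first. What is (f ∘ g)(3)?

9

g(3) = 8, then f(8) = 9; composing gives (f ∘ g)(3) = 9.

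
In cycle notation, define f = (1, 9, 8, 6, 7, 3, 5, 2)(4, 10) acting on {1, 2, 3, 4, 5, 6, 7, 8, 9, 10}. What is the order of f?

8

The cycle type of f is (8, 2).
Since disjoint cycles commute, ord(f) = lcm(8, 2) = 8.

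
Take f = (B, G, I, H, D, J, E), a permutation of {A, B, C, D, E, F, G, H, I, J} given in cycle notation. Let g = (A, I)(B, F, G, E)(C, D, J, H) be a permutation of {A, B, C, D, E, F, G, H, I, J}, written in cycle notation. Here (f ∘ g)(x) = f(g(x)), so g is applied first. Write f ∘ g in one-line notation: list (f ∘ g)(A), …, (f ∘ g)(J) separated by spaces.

H F J E G I B C A D

(f ∘ g)(x) = f(g(x)). Computing each image: f(g(A)) = f(I) = H, f(g(B)) = f(F) = F, f(g(C)) = f(D) = J, f(g(D)) = f(J) = E, f(g(E)) = f(B) = G, f(g(F)) = f(G) = I, f(g(G)) = f(E) = B, f(g(H)) = f(C) = C, f(g(I)) = f(A) = A, f(g(J)) = f(H) = D.
Hence f ∘ g = [H F J E G I B C A D].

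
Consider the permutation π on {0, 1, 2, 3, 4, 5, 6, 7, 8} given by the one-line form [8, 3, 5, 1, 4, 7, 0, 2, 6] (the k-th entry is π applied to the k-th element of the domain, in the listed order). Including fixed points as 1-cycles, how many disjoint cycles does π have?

4

The cycle decomposition is (0, 8, 6)(1, 3)(2, 5, 7)(4), which has 4 cycles (counting 1-cycles).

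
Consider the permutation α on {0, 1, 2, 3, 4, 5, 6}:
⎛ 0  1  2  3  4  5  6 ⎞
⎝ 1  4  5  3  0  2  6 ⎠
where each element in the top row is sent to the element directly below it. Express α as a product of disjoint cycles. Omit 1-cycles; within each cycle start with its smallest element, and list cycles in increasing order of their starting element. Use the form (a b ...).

(0 1 4)(2 5)

Iterating α from 0 gives 0 → 1 → 4 → 0; that is the 3-cycle (0 1 4).
Continuing from each remaining unvisited element yields (0 1 4)(2 5).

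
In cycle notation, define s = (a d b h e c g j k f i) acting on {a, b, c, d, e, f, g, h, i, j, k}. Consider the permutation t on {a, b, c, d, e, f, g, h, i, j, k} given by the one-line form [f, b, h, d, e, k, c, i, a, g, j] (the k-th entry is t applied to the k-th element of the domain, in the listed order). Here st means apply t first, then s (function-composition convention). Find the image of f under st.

t(f) = k, then s(k) = f; composing gives (st)(f) = f.

f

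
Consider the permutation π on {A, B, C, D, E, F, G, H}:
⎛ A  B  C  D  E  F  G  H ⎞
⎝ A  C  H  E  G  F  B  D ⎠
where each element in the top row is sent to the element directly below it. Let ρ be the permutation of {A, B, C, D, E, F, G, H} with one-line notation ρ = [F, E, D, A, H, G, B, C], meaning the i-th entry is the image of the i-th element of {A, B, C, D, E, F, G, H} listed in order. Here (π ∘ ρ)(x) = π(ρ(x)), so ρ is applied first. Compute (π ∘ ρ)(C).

E

(π ∘ ρ)(C) = π(ρ(C)). ρ(C) = D, then π(D) = E. So (π ∘ ρ)(C) = E.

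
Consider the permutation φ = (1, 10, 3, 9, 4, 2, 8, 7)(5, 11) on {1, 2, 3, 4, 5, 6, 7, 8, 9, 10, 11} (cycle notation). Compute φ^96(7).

7

7 lies in the 8-cycle (1, 10, 3, 9, 4, 2, 8, 7).
Powers repeat with period 8 on this cycle, and 96 mod 8 = 0, so φ^96(7) = φ^0(7).
So φ^96(7) = 7.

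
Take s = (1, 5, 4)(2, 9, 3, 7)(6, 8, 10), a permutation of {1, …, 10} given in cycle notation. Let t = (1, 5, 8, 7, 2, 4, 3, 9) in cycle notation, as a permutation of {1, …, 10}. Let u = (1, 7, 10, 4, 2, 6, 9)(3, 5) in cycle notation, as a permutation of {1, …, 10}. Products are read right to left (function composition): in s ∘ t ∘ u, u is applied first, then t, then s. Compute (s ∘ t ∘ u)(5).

(s ∘ t ∘ u)(5) = s(t(u(5))). u(5) = 3, then t(3) = 9, then s(9) = 3, so the result is 3.

3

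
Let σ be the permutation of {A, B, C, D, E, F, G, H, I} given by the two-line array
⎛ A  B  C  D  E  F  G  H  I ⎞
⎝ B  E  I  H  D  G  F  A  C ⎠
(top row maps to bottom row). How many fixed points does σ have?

No element satisfies σ(x) = x, so there are 0 fixed points.

0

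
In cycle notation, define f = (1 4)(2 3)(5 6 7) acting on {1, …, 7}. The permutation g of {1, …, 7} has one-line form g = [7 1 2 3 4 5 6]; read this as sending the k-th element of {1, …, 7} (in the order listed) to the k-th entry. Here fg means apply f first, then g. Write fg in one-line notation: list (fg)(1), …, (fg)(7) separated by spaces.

3 2 1 7 5 6 4

For each element, apply f then g: 1 → 4 → 3; 2 → 3 → 2; 3 → 2 → 1; 4 → 1 → 7; 5 → 6 → 5; 6 → 7 → 6; 7 → 5 → 4.
So fg in one-line form is 3 2 1 7 5 6 4.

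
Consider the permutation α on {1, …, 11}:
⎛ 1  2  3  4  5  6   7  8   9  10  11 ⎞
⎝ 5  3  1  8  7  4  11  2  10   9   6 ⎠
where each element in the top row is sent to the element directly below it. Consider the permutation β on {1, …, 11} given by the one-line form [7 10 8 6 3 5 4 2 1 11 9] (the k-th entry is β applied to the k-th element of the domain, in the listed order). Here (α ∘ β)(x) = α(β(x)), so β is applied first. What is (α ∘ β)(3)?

β(3) = 8, then α(8) = 2; composing gives (α ∘ β)(3) = 2.

2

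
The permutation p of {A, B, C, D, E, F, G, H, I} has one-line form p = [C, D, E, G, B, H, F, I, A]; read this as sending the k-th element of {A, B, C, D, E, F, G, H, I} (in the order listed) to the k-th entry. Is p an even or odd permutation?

In disjoint-cycle form the cycle lengths are 9.
A cycle is odd iff its length is even; p has 0 even-length cycles, so sgn(p) = (−1)^0 and p is even.

even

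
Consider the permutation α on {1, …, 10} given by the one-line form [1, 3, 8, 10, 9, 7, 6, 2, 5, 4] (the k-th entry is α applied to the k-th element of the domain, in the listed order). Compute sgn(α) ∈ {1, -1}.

-1

In disjoint-cycle form the cycle lengths are 3, 2, 2, 2, 1.
A cycle of length ℓ contributes ℓ−1 transpositions, so α is a product of 2 + 1 + 1 + 1 = 5 transpositions — odd.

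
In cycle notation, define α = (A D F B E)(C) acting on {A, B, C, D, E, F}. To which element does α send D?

D appears in (A D F B E); the next entry (wrapping around) is F.

F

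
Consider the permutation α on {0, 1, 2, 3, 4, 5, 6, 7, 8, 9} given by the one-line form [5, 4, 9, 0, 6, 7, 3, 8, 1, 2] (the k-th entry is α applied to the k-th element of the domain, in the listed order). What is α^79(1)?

8

Tracing 1 → 4 → … returns to 1 after 8 steps, so 1 lies in an 8-cycle (0 5 7 8 1 4 6 3).
On an 8-cycle, α^8 is the identity, so α^79 = α^7 there (79 ≡ 7 mod 8).
Stepping 7 places around the cycle: 1 → 4 → 6 → 3 → 0 → 5 → 7 → 8.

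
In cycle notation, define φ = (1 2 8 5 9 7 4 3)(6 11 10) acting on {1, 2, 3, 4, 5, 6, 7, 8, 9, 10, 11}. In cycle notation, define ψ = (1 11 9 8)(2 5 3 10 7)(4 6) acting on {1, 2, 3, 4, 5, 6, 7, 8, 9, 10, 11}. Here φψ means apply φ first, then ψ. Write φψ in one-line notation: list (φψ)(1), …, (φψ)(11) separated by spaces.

(φψ)(x) = ψ(φ(x)). Computing each image: ψ(φ(1)) = ψ(2) = 5, ψ(φ(2)) = ψ(8) = 1, ψ(φ(3)) = ψ(1) = 11, ψ(φ(4)) = ψ(3) = 10, ψ(φ(5)) = ψ(9) = 8, ψ(φ(6)) = ψ(11) = 9, ψ(φ(7)) = ψ(4) = 6, ψ(φ(8)) = ψ(5) = 3, ψ(φ(9)) = ψ(7) = 2, ψ(φ(10)) = ψ(6) = 4, ψ(φ(11)) = ψ(10) = 7.
Hence φψ = [5 1 11 10 8 9 6 3 2 4 7].

5 1 11 10 8 9 6 3 2 4 7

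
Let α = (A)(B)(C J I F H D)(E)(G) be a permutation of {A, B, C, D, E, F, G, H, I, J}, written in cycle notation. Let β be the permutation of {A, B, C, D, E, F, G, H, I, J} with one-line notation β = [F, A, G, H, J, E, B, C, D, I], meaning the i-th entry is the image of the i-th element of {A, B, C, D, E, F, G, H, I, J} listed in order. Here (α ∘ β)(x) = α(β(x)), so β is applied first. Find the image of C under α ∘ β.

G

First apply β: β(C) = G, then α(G) = G. Thus (α ∘ β)(C) = G.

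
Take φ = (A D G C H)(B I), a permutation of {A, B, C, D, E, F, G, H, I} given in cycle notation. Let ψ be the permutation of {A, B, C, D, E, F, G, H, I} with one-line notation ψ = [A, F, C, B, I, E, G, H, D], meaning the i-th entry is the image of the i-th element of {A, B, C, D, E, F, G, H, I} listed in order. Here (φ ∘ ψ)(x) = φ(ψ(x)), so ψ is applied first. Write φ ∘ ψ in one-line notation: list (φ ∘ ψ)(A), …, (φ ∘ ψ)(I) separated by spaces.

D F H I B E C A G

(φ ∘ ψ)(x) = φ(ψ(x)). Computing each image: φ(ψ(A)) = φ(A) = D, φ(ψ(B)) = φ(F) = F, φ(ψ(C)) = φ(C) = H, φ(ψ(D)) = φ(B) = I, φ(ψ(E)) = φ(I) = B, φ(ψ(F)) = φ(E) = E, φ(ψ(G)) = φ(G) = C, φ(ψ(H)) = φ(H) = A, φ(ψ(I)) = φ(D) = G.
Hence φ ∘ ψ = [D F H I B E C A G].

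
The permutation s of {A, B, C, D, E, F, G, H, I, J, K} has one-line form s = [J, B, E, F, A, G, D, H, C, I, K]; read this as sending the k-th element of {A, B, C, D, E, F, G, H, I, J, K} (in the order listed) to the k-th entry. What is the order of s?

The disjoint-cycle form of s has cycle lengths 5, 3, 1, 1, 1.
The order is lcm(5, 3) = 15.

15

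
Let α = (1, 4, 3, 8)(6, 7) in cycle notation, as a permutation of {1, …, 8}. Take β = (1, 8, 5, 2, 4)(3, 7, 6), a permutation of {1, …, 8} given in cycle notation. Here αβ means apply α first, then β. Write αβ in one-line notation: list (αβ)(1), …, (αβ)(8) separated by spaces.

(αβ)(x) = β(α(x)). Computing each image: β(α(1)) = β(4) = 1, β(α(2)) = β(2) = 4, β(α(3)) = β(8) = 5, β(α(4)) = β(3) = 7, β(α(5)) = β(5) = 2, β(α(6)) = β(7) = 6, β(α(7)) = β(6) = 3, β(α(8)) = β(1) = 8.
Hence αβ = [1 4 5 7 2 6 3 8].

1 4 5 7 2 6 3 8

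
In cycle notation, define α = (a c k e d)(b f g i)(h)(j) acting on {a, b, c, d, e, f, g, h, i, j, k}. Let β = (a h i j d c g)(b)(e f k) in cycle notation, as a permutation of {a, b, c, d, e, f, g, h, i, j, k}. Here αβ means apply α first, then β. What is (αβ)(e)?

c

First apply α: α(e) = d, then β(d) = c. Thus (αβ)(e) = c.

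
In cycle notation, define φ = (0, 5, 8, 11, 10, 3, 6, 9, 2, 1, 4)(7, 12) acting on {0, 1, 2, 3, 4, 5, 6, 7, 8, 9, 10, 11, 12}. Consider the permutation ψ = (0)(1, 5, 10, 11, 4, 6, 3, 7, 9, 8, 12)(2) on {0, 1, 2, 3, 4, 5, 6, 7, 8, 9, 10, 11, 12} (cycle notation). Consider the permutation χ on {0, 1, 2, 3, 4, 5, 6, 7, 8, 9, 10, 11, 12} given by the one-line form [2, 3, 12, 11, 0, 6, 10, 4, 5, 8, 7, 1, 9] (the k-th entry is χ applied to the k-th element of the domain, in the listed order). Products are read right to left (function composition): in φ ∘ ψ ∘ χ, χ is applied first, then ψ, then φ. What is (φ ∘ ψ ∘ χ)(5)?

Apply the permutations in order: χ(5) = 6, then ψ(6) = 3, then φ(3) = 6. So (φ ∘ ψ ∘ χ)(5) = 6.

6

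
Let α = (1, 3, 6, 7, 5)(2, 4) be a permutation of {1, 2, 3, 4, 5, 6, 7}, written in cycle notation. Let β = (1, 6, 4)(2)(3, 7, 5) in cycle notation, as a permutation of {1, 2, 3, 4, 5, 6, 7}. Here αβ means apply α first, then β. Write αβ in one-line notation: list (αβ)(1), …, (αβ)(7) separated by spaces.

7 1 4 2 6 5 3

Chase each element through α then β: 1 → 3 → 7; 2 → 4 → 1; 3 → 6 → 4; 4 → 2 → 2; 5 → 1 → 6; 6 → 7 → 5; 7 → 5 → 3.
So αβ in one-line form is 7 1 4 2 6 5 3.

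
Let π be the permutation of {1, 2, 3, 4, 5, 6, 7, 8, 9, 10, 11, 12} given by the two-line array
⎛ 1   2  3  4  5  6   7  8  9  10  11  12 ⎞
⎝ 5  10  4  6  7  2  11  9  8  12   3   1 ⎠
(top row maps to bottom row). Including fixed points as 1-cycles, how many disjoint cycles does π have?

2

The cycle decomposition is (1 5 7 11 3 4 6 2 10 12)(8 9), which has 2 cycles (counting 1-cycles).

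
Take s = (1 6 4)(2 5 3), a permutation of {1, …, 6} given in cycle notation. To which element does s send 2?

2 appears in (2 5 3); the next entry (wrapping around) is 5.

5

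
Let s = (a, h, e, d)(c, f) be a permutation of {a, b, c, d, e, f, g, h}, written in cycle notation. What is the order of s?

4

The cycle type of s is (4, 2, 1, 1).
Since disjoint cycles commute, ord(s) = lcm(4, 2) = 4.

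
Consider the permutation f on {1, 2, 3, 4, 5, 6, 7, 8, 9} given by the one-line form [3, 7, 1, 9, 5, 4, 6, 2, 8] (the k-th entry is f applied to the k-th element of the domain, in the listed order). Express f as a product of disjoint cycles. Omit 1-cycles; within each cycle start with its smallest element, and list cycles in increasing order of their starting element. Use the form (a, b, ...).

(1, 3)(2, 7, 6, 4, 9, 8)

Start at 1 and follow images: 1 → 3 → 1, giving the cycle (1, 3).
Continuing from each remaining unvisited element yields (1, 3)(2, 7, 6, 4, 9, 8).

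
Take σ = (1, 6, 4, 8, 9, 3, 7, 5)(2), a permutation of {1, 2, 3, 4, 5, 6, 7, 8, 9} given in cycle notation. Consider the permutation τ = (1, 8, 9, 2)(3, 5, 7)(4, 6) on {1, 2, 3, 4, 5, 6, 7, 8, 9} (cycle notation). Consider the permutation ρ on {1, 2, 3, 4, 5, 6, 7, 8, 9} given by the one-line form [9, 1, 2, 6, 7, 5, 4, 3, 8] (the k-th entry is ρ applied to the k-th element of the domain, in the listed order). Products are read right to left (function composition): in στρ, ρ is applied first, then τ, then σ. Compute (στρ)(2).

Chase 2: ρ(2) = 1; τ(1) = 8; σ(8) = 9. Hence (στρ)(2) = 9.

9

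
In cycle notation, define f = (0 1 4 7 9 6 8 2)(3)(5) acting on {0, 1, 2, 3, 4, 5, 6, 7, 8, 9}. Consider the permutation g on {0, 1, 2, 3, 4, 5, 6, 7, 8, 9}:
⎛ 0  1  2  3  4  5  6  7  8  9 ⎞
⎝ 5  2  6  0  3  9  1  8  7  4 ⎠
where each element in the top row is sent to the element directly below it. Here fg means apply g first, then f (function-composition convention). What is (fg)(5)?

g(5) = 9, then f(9) = 6; composing gives (fg)(5) = 6.

6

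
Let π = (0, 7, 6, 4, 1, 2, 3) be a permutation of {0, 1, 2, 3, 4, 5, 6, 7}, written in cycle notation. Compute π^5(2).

2 lies in the 7-cycle (0, 7, 6, 4, 1, 2, 3).
Advancing 5 steps from 2: 2 → 3 → 0 → 7 → 6 → 4.

4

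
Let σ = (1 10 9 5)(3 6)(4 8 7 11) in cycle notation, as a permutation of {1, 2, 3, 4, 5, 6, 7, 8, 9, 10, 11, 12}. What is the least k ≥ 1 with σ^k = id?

4

The cycle type of σ is (4, 4, 2, 1, 1).
Since disjoint cycles commute, ord(σ) = lcm(4, 4, 2) = 4.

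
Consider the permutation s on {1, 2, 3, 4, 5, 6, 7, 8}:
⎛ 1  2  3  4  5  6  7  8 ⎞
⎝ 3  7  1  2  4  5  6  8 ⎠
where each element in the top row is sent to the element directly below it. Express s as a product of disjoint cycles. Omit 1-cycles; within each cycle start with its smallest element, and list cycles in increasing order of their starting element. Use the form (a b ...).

From 1: 1 → 3 → 1, closing the cycle (1 3).
Repeating from the next unused element and collecting all non-trivial cycles gives (1 3)(2 7 6 5 4).

(1 3)(2 7 6 5 4)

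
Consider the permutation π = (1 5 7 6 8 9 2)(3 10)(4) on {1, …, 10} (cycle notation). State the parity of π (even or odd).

odd

The cycle lengths are 7, 2, 1.
A cycle of length ℓ contributes ℓ−1 transpositions, so π is a product of 6 + 1 = 7 transpositions — odd.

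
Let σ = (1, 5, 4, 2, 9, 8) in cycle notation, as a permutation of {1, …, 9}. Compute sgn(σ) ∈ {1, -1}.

-1

The cycle lengths are 6, 1, 1, 1.
A cycle is odd iff its length is even; σ has 1 even-length cycle, so sgn(σ) = (−1)^1 and σ is odd.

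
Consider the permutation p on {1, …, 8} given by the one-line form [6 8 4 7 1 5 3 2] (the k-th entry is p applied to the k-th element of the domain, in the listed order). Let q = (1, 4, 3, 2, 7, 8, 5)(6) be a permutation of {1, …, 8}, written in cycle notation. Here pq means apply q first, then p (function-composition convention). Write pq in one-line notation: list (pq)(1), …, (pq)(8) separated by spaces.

(pq)(x) = p(q(x)). Computing each image: p(q(1)) = p(4) = 7, p(q(2)) = p(7) = 3, p(q(3)) = p(2) = 8, p(q(4)) = p(3) = 4, p(q(5)) = p(1) = 6, p(q(6)) = p(6) = 5, p(q(7)) = p(8) = 2, p(q(8)) = p(5) = 1.
Hence pq = [7 3 8 4 6 5 2 1].

7 3 8 4 6 5 2 1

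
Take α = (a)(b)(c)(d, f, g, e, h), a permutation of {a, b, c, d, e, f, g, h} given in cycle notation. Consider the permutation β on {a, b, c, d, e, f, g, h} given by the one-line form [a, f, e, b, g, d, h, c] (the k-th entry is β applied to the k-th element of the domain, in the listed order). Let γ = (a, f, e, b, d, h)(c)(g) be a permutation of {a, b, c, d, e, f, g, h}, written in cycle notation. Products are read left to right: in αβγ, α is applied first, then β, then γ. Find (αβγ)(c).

Apply the permutations in order: α(c) = c, then β(c) = e, then γ(e) = b. So (αβγ)(c) = b.

b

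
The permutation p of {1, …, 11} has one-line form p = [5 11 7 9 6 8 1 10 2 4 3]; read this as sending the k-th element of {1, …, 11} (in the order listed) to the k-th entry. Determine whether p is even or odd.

In disjoint-cycle form the cycle lengths are 11.
A cycle of length ℓ contributes ℓ−1 transpositions, so p is a product of 10 transpositions — even.

even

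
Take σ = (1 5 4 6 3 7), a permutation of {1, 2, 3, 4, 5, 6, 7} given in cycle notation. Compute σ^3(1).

1 lies in the 6-cycle (1 5 4 6 3 7).
Stepping 3 places around the cycle: 1 → 5 → 4 → 6.

6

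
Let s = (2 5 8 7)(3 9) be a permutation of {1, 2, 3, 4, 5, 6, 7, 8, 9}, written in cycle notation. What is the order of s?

The disjoint cycles have lengths 4, 2, 1, 1, 1.
The order of s is the least common multiple of its cycle lengths: lcm(4, 2) = 4.

4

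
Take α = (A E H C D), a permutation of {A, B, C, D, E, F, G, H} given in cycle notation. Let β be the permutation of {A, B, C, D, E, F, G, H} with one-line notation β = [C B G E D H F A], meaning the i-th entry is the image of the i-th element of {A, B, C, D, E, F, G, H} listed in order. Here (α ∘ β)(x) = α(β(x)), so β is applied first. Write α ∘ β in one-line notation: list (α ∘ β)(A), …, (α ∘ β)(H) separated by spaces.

D B G H A C F E

(α ∘ β)(x) = α(β(x)). Computing each image: α(β(A)) = α(C) = D, α(β(B)) = α(B) = B, α(β(C)) = α(G) = G, α(β(D)) = α(E) = H, α(β(E)) = α(D) = A, α(β(F)) = α(H) = C, α(β(G)) = α(F) = F, α(β(H)) = α(A) = E.
Hence α ∘ β = [D B G H A C F E].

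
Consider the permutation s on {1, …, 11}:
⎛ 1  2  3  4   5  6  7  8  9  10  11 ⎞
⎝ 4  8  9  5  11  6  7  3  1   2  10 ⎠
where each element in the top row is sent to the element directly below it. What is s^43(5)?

1

Tracing 5 → 11 → … returns to 5 after 9 steps, so 5 lies in a 9-cycle (1 4 5 11 10 2 8 3 9).
Powers repeat with period 9 on this cycle, and 43 mod 9 = 7, so s^43(5) = s^7(5).
Stepping 7 places around the cycle: 5 → 11 → 10 → 2 → 8 → 3 → 9 → 1.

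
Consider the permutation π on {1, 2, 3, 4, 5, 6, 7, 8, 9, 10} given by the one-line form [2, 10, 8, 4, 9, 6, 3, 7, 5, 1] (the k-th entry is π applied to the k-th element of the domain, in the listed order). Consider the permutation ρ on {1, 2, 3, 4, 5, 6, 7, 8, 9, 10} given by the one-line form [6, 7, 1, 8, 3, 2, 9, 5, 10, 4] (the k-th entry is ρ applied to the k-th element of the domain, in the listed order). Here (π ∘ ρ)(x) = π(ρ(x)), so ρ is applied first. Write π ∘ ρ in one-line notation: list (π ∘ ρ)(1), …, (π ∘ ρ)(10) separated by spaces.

Chase each element through ρ then π: 1 → 6 → 6; 2 → 7 → 3; 3 → 1 → 2; 4 → 8 → 7; 5 → 3 → 8; 6 → 2 → 10; 7 → 9 → 5; 8 → 5 → 9; 9 → 10 → 1; 10 → 4 → 4.
Collecting the images, π ∘ ρ = [6 3 2 7 8 10 5 9 1 4].

6 3 2 7 8 10 5 9 1 4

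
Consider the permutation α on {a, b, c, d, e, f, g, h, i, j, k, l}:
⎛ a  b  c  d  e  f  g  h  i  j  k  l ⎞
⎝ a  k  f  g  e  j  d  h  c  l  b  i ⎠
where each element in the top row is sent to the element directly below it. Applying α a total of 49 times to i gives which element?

Tracing i → c → … returns to i after 5 steps, so i lies in a 5-cycle (c f j l i).
Powers repeat with period 5 on this cycle, and 49 mod 5 = 4, so α^49(i) = α^4(i).
Advancing 4 steps from i: i → c → f → j → l.

l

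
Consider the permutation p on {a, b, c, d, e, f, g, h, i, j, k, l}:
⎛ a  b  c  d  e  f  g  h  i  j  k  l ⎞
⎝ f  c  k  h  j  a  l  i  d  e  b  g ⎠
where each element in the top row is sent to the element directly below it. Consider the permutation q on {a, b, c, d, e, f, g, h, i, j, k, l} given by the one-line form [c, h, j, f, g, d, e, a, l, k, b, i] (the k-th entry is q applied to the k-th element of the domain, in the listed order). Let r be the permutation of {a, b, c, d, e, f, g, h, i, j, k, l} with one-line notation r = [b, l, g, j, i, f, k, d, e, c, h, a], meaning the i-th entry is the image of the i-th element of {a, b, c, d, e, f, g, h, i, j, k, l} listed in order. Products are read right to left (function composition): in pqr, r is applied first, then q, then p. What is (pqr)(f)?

Chase f: r(f) = f; q(f) = d; p(d) = h. Hence (pqr)(f) = h.

h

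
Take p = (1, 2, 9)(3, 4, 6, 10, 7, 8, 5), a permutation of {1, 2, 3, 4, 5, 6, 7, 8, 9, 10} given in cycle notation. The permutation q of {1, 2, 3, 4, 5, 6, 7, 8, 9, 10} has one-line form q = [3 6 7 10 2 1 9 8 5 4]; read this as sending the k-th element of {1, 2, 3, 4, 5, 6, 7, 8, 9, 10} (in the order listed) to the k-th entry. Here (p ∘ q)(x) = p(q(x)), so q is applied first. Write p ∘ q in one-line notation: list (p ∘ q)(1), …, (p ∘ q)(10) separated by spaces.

4 10 8 7 9 2 1 5 3 6

Chase each element through q then p: 1 → 3 → 4; 2 → 6 → 10; 3 → 7 → 8; 4 → 10 → 7; 5 → 2 → 9; 6 → 1 → 2; 7 → 9 → 1; 8 → 8 → 5; 9 → 5 → 3; 10 → 4 → 6.
So p ∘ q in one-line form is 4 10 8 7 9 2 1 5 3 6.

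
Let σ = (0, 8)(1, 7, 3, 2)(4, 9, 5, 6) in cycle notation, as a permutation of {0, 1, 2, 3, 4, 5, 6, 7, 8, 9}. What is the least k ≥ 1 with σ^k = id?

The cycle type of σ is (4, 4, 2).
The order of σ is the least common multiple of its cycle lengths: lcm(4, 4, 2) = 4.

4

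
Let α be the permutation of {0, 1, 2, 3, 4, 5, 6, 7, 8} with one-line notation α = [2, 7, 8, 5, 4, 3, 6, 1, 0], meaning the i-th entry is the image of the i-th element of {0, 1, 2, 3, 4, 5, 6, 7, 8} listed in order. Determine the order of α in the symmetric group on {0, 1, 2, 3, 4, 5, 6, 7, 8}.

Writing α as disjoint cycles, the cycle lengths are 3, 2, 2, 1, 1.
Since disjoint cycles commute, ord(α) = lcm(3, 2, 2) = 6.

6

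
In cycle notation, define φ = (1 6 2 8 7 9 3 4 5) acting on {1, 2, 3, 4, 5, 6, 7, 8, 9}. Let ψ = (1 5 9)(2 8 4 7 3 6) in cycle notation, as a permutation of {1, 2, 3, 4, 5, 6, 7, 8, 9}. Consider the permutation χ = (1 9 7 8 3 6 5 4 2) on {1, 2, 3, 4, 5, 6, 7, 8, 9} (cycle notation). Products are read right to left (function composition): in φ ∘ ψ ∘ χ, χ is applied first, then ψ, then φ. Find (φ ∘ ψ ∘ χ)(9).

4

Chase 9: χ(9) = 7; ψ(7) = 3; φ(3) = 4. Hence (φ ∘ ψ ∘ χ)(9) = 4.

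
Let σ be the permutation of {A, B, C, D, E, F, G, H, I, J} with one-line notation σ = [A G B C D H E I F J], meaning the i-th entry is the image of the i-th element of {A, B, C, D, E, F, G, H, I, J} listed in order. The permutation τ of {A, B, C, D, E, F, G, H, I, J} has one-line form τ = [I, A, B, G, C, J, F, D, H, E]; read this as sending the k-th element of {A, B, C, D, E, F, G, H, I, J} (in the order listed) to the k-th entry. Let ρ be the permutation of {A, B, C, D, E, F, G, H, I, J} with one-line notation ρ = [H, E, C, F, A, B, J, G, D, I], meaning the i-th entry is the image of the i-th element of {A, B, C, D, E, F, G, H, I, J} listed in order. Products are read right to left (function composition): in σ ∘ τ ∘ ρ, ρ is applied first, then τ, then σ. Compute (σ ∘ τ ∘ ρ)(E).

(σ ∘ τ ∘ ρ)(E) = σ(τ(ρ(E))). ρ(E) = A, then τ(A) = I, then σ(I) = F, so the result is F.

F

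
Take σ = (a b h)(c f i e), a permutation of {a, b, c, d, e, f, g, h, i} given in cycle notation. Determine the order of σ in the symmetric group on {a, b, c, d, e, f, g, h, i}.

The disjoint cycles have lengths 4, 3, 1, 1.
The order of σ is the least common multiple of its cycle lengths: lcm(4, 3) = 12.

12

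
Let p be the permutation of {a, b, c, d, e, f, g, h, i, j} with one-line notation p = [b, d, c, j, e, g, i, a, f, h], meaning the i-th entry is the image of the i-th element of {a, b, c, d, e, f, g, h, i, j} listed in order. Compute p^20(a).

Tracing a → b → … returns to a after 5 steps, so a lies in a 5-cycle (a, b, d, j, h).
On a 5-cycle, p^5 is the identity, so p^20 = p^0 there (20 ≡ 0 mod 5).
So p^20(a) = a.

a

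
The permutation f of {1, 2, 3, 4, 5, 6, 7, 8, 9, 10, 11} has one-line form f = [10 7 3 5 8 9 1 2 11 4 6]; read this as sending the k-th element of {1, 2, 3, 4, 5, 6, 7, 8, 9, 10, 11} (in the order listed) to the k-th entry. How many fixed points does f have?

The fixed points (elements with f(x) = x) are {3}, so there is 1.

1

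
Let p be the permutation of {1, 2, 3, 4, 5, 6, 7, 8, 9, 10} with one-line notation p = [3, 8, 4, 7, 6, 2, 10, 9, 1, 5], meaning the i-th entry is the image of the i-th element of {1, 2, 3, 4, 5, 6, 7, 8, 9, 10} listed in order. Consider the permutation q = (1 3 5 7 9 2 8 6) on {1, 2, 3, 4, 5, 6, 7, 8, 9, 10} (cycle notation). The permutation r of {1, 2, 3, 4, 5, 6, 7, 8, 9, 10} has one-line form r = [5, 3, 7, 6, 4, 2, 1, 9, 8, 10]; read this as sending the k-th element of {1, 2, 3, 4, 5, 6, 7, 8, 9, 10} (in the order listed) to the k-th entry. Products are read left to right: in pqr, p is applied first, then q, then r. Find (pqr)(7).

Chase 7: p(7) = 10; q(10) = 10; r(10) = 10. Hence (pqr)(7) = 10.

10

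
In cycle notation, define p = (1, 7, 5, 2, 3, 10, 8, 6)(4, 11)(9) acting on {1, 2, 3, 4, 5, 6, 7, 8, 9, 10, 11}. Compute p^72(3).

3 lies in the 8-cycle (1, 7, 5, 2, 3, 10, 8, 6).
Since the cycle has length 8, p^72 acts on it the same as p^0 (72 mod 8 = 0).
So p^72(3) = 3.

3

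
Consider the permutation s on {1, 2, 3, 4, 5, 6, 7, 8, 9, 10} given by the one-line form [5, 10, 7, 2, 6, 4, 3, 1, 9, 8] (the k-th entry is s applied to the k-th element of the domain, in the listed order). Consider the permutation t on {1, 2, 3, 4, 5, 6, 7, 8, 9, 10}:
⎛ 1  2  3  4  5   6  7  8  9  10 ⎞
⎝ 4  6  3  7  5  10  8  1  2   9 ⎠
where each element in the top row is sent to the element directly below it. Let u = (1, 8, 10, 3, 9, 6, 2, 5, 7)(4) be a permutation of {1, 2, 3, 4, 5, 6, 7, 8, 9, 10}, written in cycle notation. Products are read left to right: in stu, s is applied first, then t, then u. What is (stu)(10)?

8

(stu)(10) = u(t(s(10))). s(10) = 8, then t(8) = 1, then u(1) = 8, so the result is 8.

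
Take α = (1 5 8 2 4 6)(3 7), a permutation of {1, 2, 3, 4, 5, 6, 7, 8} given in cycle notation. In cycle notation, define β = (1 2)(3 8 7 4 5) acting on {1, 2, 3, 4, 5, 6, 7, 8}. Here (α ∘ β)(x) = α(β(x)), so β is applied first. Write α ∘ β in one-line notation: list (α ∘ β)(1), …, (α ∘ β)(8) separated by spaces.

(α ∘ β)(x) = α(β(x)). Computing each image: α(β(1)) = α(2) = 4, α(β(2)) = α(1) = 5, α(β(3)) = α(8) = 2, α(β(4)) = α(5) = 8, α(β(5)) = α(3) = 7, α(β(6)) = α(6) = 1, α(β(7)) = α(4) = 6, α(β(8)) = α(7) = 3.
Hence α ∘ β = [4 5 2 8 7 1 6 3].

4 5 2 8 7 1 6 3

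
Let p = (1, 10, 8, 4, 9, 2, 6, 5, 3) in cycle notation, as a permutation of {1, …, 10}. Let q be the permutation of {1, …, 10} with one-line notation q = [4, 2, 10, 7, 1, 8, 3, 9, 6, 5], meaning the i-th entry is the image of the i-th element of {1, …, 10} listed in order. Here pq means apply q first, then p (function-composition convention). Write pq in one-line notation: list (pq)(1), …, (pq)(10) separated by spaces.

9 6 8 7 10 4 1 2 5 3

(pq)(x) = p(q(x)). Computing each image: p(q(1)) = p(4) = 9, p(q(2)) = p(2) = 6, p(q(3)) = p(10) = 8, p(q(4)) = p(7) = 7, p(q(5)) = p(1) = 10, p(q(6)) = p(8) = 4, p(q(7)) = p(3) = 1, p(q(8)) = p(9) = 2, p(q(9)) = p(6) = 5, p(q(10)) = p(5) = 3.
Hence pq = [9 6 8 7 10 4 1 2 5 3].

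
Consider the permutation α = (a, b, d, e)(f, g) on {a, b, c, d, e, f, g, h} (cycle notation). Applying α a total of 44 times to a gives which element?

a lies in the 4-cycle (a, b, d, e).
Since the cycle has length 4, α^44 acts on it the same as α^0 (44 mod 4 = 0).
So α^44(a) = a.

a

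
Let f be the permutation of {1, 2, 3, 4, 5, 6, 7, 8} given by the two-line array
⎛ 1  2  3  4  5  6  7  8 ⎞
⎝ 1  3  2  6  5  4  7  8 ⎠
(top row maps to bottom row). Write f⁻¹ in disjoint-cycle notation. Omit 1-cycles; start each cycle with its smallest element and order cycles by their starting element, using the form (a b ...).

First write f in disjoint cycles: (2 3)(4 6).
Reversing each cycle (and rotating so the smallest element leads) gives f⁻¹ = (2 3)(4 6).

(2 3)(4 6)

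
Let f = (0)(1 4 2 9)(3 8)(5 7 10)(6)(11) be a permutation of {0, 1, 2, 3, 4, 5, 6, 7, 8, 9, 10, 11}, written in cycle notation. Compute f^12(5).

5 lies in the 3-cycle (5 7 10).
Since the cycle has length 3, f^12 acts on it the same as f^0 (12 mod 3 = 0).
So f^12(5) = 5.

5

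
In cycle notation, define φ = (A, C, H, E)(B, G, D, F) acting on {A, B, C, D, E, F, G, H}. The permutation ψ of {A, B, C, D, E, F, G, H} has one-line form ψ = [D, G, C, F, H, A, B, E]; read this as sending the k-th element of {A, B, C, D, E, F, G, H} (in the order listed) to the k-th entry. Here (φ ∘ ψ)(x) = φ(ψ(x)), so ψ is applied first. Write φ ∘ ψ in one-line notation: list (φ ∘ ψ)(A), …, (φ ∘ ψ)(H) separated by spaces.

F D H B E C G A

Chase each element through ψ then φ: A → D → F; B → G → D; C → C → H; D → F → B; E → H → E; F → A → C; G → B → G; H → E → A.
Collecting the images, φ ∘ ψ = [F D H B E C G A].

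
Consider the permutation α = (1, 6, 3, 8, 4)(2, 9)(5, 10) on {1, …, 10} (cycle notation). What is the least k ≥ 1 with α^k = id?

10

The disjoint cycles have lengths 5, 2, 2, 1.
The order is lcm(5, 2, 2) = 10.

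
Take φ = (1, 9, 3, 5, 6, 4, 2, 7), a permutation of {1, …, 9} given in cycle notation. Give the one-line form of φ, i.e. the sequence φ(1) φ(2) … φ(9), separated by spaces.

Reading each image from the cycles: 1→9, 2→7, 3→5, 4→2, 5→6, 6→4, 7→1, 8→8, 9→3.
So the one-line form is 9 7 5 2 6 4 1 8 3.

9 7 5 2 6 4 1 8 3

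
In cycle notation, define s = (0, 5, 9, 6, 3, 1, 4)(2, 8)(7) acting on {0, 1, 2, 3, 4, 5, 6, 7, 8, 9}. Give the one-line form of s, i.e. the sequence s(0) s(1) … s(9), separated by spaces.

5 4 8 1 0 9 3 7 2 6

Each element maps to the next entry in its cycle (wrapping to the front): 0→5, 1→4, 2→8, 3→1, 4→0, 5→9, 6→3, 7→7, 8→2, 9→6.
So the one-line form is 5 4 8 1 0 9 3 7 2 6.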